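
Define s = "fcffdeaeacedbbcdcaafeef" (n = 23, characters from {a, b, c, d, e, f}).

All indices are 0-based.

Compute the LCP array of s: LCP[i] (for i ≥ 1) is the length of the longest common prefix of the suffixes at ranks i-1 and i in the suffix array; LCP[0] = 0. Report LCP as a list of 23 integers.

[0, 1, 1, 1, 0, 1, 0, 1, 1, 1, 0, 1, 1, 0, 2, 1, 1, 1, 0, 1, 1, 1, 1]

sorted suffixes:
  #0 SA[0]=17  'aafeef'
  #1 SA[1]=8  'acedbbcdcaafeef'
  #2 SA[2]=6  'aeacedbbcdcaafeef'
  #3 SA[3]=18  'afeef'
  #4 SA[4]=12  'bbcdcaafeef'
  #5 SA[5]=13  'bcdcaafeef'
  #6 SA[6]=16  'caafeef'
  #7 SA[7]=14  'cdcaafeef'
  #8 SA[8]=9  'cedbbcdcaafeef'
  #9 SA[9]=1  'cffdeaeacedbbcdcaafeef'
  #10 SA[10]=11  'dbbcdcaafeef'
  #11 SA[11]=15  'dcaafeef'
  #12 SA[12]=4  'deaeacedbbcdcaafeef'
  #13 SA[13]=7  'eacedbbcdcaafeef'
  #14 SA[14]=5  'eaeacedbbcdcaafeef'
  #15 SA[15]=10  'edbbcdcaafeef'
  #16 SA[16]=20  'eef'
  #17 SA[17]=21  'ef'
  #18 SA[18]=22  'f'
  #19 SA[19]=0  'fcffdeaeacedbbcdcaafeef'
  #20 SA[20]=3  'fdeaeacedbbcdcaafeef'
  #21 SA[21]=19  'feef'
  #22 SA[22]=2  'ffdeaeacedbbcdcaafeef'

SA = [17, 8, 6, 18, 12, 13, 16, 14, 9, 1, 11, 15, 4, 7, 5, 10, 20, 21, 22, 0, 3, 19, 2]
i: (SA[i-1],SA[i]) lcp shared
  1: (17,8) 1 'a'
  2: (8,6) 1 'a'
  3: (6,18) 1 'a'
  4: (18,12) 0 ''
  5: (12,13) 1 'b'
  6: (13,16) 0 ''
  7: (16,14) 1 'c'
  8: (14,9) 1 'c'
  9: (9,1) 1 'c'
  10: (1,11) 0 ''
  11: (11,15) 1 'd'
  12: (15,4) 1 'd'
  13: (4,7) 0 ''
  14: (7,5) 2 'ea'
  15: (5,10) 1 'e'
  16: (10,20) 1 'e'
  17: (20,21) 1 'e'
  18: (21,22) 0 ''
  19: (22,0) 1 'f'
  20: (0,3) 1 'f'
  21: (3,19) 1 'f'
  22: (19,2) 1 'f'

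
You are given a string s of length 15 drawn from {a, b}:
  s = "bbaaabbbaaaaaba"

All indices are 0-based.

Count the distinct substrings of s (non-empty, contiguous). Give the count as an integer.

86

rank→(start, suffix):
  0 → (14, 'a')
  1 → (8, 'aaaaaba')
  2 → (9, 'aaaaba')
  3 → (10, 'aaaba')
  4 → (2, 'aaabbbaaaaaba')
  5 → (11, 'aaba')
  6 → (3, 'aabbbaaaaaba')
  7 → (12, 'aba')
  8 → (4, 'abbbaaaaaba')
  9 → (13, 'ba')
  10 → (7, 'baaaaaba')
  11 → (1, 'baaabbbaaaaaba')
  12 → (6, 'bbaaaaaba')
  13 → (0, 'bbaaabbbaaaaaba')
  14 → (5, 'bbbaaaaaba')

SA = [14, 8, 9, 10, 2, 11, 3, 12, 4, 13, 7, 1, 6, 0, 5]
i: (SA[i-1],SA[i]) lcp shared
  1: (14,8) 1 'a'
  2: (8,9) 4 'aaaa'
  3: (9,10) 3 'aaa'
  4: (10,2) 4 'aaab'
  5: (2,11) 2 'aa'
  6: (11,3) 3 'aab'
  7: (3,12) 1 'a'
  8: (12,4) 2 'ab'
  9: (4,13) 0 ''
  10: (13,7) 2 'ba'
  11: (7,1) 4 'baaa'
  12: (1,6) 1 'b'
  13: (6,0) 5 'bbaaa'
  14: (0,5) 2 'bb'

n(n+1)/2 = 15·16/2 = 120
Σ LCP = 0 + 1 + 4 + 3 + 4 + 2 + 3 + 1 + 2 + 0 + 2 + 4 + 1 + 5 + 2 = 34
distinct = 120 − 34 = 86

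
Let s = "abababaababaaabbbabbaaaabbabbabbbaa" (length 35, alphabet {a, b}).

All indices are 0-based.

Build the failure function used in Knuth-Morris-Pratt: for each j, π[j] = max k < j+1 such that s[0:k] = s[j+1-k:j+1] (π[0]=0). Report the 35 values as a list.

π[0] = 0
j=1 s[j]='b': π[1]=0 (border '')
j=2 s[j]='a': π[2]=1 (border 'a')
j=3 s[j]='b': π[3]=2 (border 'ab')
j=4 s[j]='a': π[4]=3 (border 'aba')
j=5 s[j]='b': π[5]=4 (border 'abab')
j=6 s[j]='a': π[6]=5 (border 'ababa')
j=7 s[j]='a': k: 5→3→1→0; π[7]=1 (border 'a')
j=8 s[j]='b': π[8]=2 (border 'ab')
j=9 s[j]='a': π[9]=3 (border 'aba')
j=10 s[j]='b': π[10]=4 (border 'abab')
j=11 s[j]='a': π[11]=5 (border 'ababa')
j=12 s[j]='a': k: 5→3→1→0; π[12]=1 (border 'a')
j=13 s[j]='a': k: 1→0; π[13]=1 (border 'a')
j=14 s[j]='b': π[14]=2 (border 'ab')
j=15 s[j]='b': k: 2→0; π[15]=0 (border '')
j=16 s[j]='b': π[16]=0 (border '')
j=17 s[j]='a': π[17]=1 (border 'a')
j=18 s[j]='b': π[18]=2 (border 'ab')
j=19 s[j]='b': k: 2→0; π[19]=0 (border '')
j=20 s[j]='a': π[20]=1 (border 'a')
j=21 s[j]='a': k: 1→0; π[21]=1 (border 'a')
j=22 s[j]='a': k: 1→0; π[22]=1 (border 'a')
j=23 s[j]='a': k: 1→0; π[23]=1 (border 'a')
j=24 s[j]='b': π[24]=2 (border 'ab')
j=25 s[j]='b': k: 2→0; π[25]=0 (border '')
j=26 s[j]='a': π[26]=1 (border 'a')
j=27 s[j]='b': π[27]=2 (border 'ab')
j=28 s[j]='b': k: 2→0; π[28]=0 (border '')
j=29 s[j]='a': π[29]=1 (border 'a')
j=30 s[j]='b': π[30]=2 (border 'ab')
j=31 s[j]='b': k: 2→0; π[31]=0 (border '')
j=32 s[j]='b': π[32]=0 (border '')
j=33 s[j]='a': π[33]=1 (border 'a')
j=34 s[j]='a': k: 1→0; π[34]=1 (border 'a')

[0, 0, 1, 2, 3, 4, 5, 1, 2, 3, 4, 5, 1, 1, 2, 0, 0, 1, 2, 0, 1, 1, 1, 1, 2, 0, 1, 2, 0, 1, 2, 0, 0, 1, 1]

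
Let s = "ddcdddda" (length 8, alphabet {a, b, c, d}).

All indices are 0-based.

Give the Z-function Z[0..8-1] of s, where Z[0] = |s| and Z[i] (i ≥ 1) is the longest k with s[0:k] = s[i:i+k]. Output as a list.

[8, 1, 0, 2, 2, 2, 1, 0]

Z[0]=8
i=1: outside box; Z[1]=1 extend→box=[1,2)
i=2: outside box; Z[2]=0
i=3: outside box; Z[3]=2 extend→box=[3,5)
i=4: min(r-i=1, Z[1]=1)=1; Z[4]=2 extend→box=[4,6)
i=5: min(r-i=1, Z[1]=1)=1; Z[5]=2 extend→box=[5,7)
i=6: min(r-i=1, Z[1]=1)=1; Z[6]=1
i=7: outside box; Z[7]=0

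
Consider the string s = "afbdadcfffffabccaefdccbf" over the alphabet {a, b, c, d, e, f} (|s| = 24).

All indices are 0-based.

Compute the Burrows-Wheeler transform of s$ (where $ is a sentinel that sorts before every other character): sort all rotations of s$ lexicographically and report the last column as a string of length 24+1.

ffdc$afcccbddbfaabfaefffc

rank  rotation                   last
    0  $afbdadcfffffabccaefdccbf  f
    1  abccaefdccbf$afbdadcfffff  f
    2  adcfffffabccaefdccbf$afbd  d
    3  aefdccbf$afbdadcfffffabcc  c
    4  afbdadcfffffabccaefdccbf$  $
    5  bccaefdccbf$afbdadcfffffa  a
    6  bdadcfffffabccaefdccbf$af  f
    7  bf$afbdadcfffffabccaefdcc  c
    8  caefdccbf$afbdadcfffffabc  c
    9  cbf$afbdadcfffffabccaefdc  c
   10  ccaefdccbf$afbdadcfffffab  b
   11  ccbf$afbdadcfffffabccaefd  d
   12  cfffffabccaefdccbf$afbdad  d
   13  dadcfffffabccaefdccbf$afb  b
   14  dccbf$afbdadcfffffabccaef  f
   15  dcfffffabccaefdccbf$afbda  a
   16  efdccbf$afbdadcfffffabcca  a
   17  f$afbdadcfffffabccaefdccb  b
   18  fabccaefdccbf$afbdadcffff  f
   19  fbdadcfffffabccaefdccbf$a  a
   20  fdccbf$afbdadcfffffabccae  e
   21  ffabccaefdccbf$afbdadcfff  f
   22  fffabccaefdccbf$afbdadcff  f
   23  ffffabccaefdccbf$afbdadcf  f
   24  fffffabccaefdccbf$afbdadc  c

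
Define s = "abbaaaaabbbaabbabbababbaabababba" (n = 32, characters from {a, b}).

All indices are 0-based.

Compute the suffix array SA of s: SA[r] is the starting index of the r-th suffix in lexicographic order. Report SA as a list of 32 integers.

rank→(start, suffix):
  0 → (31, 'a')
  1 → (3, 'aaaaabbbaabbabbababbaabababba')
  2 → (4, 'aaaabbbaabbabbababbaabababba')
  3 → (5, 'aaabbbaabbabbababbaabababba')
  4 → (23, 'aabababba')
  5 → (11, 'aabbabbababbaabababba')
  6 → (6, 'aabbbaabbabbababbaabababba')
  7 → (24, 'abababba')
  8 → (26, 'ababba')
  9 → (18, 'ababbaabababba')
  10 → (28, 'abba')
  11 → (0, 'abbaaaaabbbaabbabbababbaabababba')
  12 → (20, 'abbaabababba')
  13 → (15, 'abbababbaabababba')
  14 → (12, 'abbabbababbaabababba')
  15 → (7, 'abbbaabbabbababbaabababba')
  16 → (30, 'ba')
  17 → (2, 'baaaaabbbaabbabbababbaabababba')
  18 → (22, 'baabababba')
  19 → (10, 'baabbabbababbaabababba')
  20 → (25, 'bababba')
  21 → (17, 'bababbaabababba')
  22 → (27, 'babba')
  23 → (19, 'babbaabababba')
  24 → (14, 'babbababbaabababba')
  25 → (29, 'bba')
  26 → (1, 'bbaaaaabbbaabbabbababbaabababba')
  27 → (21, 'bbaabababba')
  28 → (9, 'bbaabbabbababbaabababba')
  29 → (16, 'bbababbaabababba')
  30 → (13, 'bbabbababbaabababba')
  31 → (8, 'bbbaabbabbababbaabababba')

[31, 3, 4, 5, 23, 11, 6, 24, 26, 18, 28, 0, 20, 15, 12, 7, 30, 2, 22, 10, 25, 17, 27, 19, 14, 29, 1, 21, 9, 16, 13, 8]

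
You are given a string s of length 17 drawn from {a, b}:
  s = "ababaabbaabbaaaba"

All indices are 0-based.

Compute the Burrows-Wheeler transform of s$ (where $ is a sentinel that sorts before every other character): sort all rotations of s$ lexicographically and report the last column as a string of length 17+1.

abbabbab$aaabbaaaa

rank  rotation            last
    0  $ababaabbaabbaaaba  a
    1  a$ababaabbaabbaaab  b
    2  aaaba$ababaabbaabb  b
    3  aaba$ababaabbaabba  a
    4  aabbaaaba$ababaabb  b
    5  aabbaabbaaaba$abab  b
    6  aba$ababaabbaabbaa  a
    7  abaabbaabbaaaba$ab  b
    8  ababaabbaabbaaaba$  $
    9  abbaaaba$ababaabba  a
   10  abbaabbaaaba$ababa  a
   11  ba$ababaabbaabbaaa  a
   12  baaaba$ababaabbaab  b
   13  baabbaaaba$ababaab  b
   14  baabbaabbaaaba$aba  a
   15  babaabbaabbaaaba$a  a
   16  bbaaaba$ababaabbaa  a
   17  bbaabbaaaba$ababaa  a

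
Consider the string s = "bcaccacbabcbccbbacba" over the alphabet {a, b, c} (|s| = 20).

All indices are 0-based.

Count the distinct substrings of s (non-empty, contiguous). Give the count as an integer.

rank | idx | suffix
   0 |  19 | a
   1 |   8 | abcbccbbacba
   2 |  16 | acba
   3 |   5 | acbabcbccbbacba
   4 |   2 | accacbabcbccbbacba
   5 |  18 | ba
   6 |   7 | babcbccbbacba
   7 |  15 | bacba
   8 |  14 | bbacba
   9 |   0 | bcaccacbabcbccbbacba
  10 |   9 | bcbccbbacba
  11 |  11 | bccbbacba
  12 |   4 | cacbabcbccbbacba
  13 |   1 | caccacbabcbccbbacba
  14 |  17 | cba
  15 |   6 | cbabcbccbbacba
  16 |  13 | cbbacba
  17 |  10 | cbccbbacba
  18 |   3 | ccacbabcbccbbacba
  19 |  12 | ccbbacba

SA = [19, 8, 16, 5, 2, 18, 7, 15, 14, 0, 9, 11, 4, 1, 17, 6, 13, 10, 3, 12]
[i] adj suffixes → lcp
  [1] 19/8 → 1 ('a')
  [2] 8/16 → 1 ('a')
  [3] 16/5 → 4 ('acba')
  [4] 5/2 → 2 ('ac')
  [5] 2/18 → 0 ('')
  [6] 18/7 → 2 ('ba')
  [7] 7/15 → 2 ('ba')
  [8] 15/14 → 1 ('b')
  [9] 14/0 → 1 ('b')
  [10] 0/9 → 2 ('bc')
  [11] 9/11 → 2 ('bc')
  [12] 11/4 → 0 ('')
  [13] 4/1 → 3 ('cac')
  [14] 1/17 → 1 ('c')
  [15] 17/6 → 3 ('cba')
  [16] 6/13 → 2 ('cb')
  [17] 13/10 → 2 ('cb')
  [18] 10/3 → 1 ('c')
  [19] 3/12 → 2 ('cc')

n(n+1)/2 = 20·21/2 = 210
Σ LCP = 0 + 1 + 1 + 4 + 2 + 0 + 2 + 2 + 1 + 1 + 2 + 2 + 0 + 3 + 1 + 3 + 2 + 2 + 1 + 2 = 32
distinct = 210 − 32 = 178

178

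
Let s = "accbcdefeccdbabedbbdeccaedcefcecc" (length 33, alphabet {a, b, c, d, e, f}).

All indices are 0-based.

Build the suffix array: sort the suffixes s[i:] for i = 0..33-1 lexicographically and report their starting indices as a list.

[13, 0, 23, 12, 17, 3, 18, 14, 32, 22, 2, 31, 21, 1, 9, 10, 4, 29, 26, 11, 16, 25, 19, 5, 30, 20, 8, 15, 24, 27, 6, 28, 7]

rank→(start, suffix):
  0 → (13, 'abedbbdeccaedcefcecc')
  1 → (0, 'accbcdefeccdbabedbbdeccaedcefcecc')
  2 → (23, 'aedcefcecc')
  3 → (12, 'babedbbdeccaedcefcecc')
  4 → (17, 'bbdeccaedcefcecc')
  5 → (3, 'bcdefeccdbabedbbdeccaedcefcecc')
  6 → (18, 'bdeccaedcefcecc')
  7 → (14, 'bedbbdeccaedcefcecc')
  8 → (32, 'c')
  9 → (22, 'caedcefcecc')
  10 → (2, 'cbcdefeccdbabedbbdeccaedcefcecc')
  11 → (31, 'cc')
  12 → (21, 'ccaedcefcecc')
  13 → (1, 'ccbcdefeccdbabedbbdeccaedcefcecc')
  14 → (9, 'ccdbabedbbdeccaedcefcecc')
  15 → (10, 'cdbabedbbdeccaedcefcecc')
  16 → (4, 'cdefeccdbabedbbdeccaedcefcecc')
  17 → (29, 'cecc')
  18 → (26, 'cefcecc')
  19 → (11, 'dbabedbbdeccaedcefcecc')
  20 → (16, 'dbbdeccaedcefcecc')
  21 → (25, 'dcefcecc')
  22 → (19, 'deccaedcefcecc')
  23 → (5, 'defeccdbabedbbdeccaedcefcecc')
  24 → (30, 'ecc')
  25 → (20, 'eccaedcefcecc')
  26 → (8, 'eccdbabedbbdeccaedcefcecc')
  27 → (15, 'edbbdeccaedcefcecc')
  28 → (24, 'edcefcecc')
  29 → (27, 'efcecc')
  30 → (6, 'efeccdbabedbbdeccaedcefcecc')
  31 → (28, 'fcecc')
  32 → (7, 'feccdbabedbbdeccaedcefcecc')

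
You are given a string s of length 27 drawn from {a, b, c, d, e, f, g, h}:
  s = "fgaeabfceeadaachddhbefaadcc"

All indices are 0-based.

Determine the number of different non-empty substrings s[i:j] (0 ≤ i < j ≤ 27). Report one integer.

356

sorted suffixes:
  #0 SA[0]=12  'aachddhbefaadcc'
  #1 SA[1]=22  'aadcc'
  #2 SA[2]=4  'abfceeadaachddhbefaadcc'
  #3 SA[3]=13  'achddhbefaadcc'
  #4 SA[4]=10  'adaachddhbefaadcc'
  #5 SA[5]=23  'adcc'
  #6 SA[6]=2  'aeabfceeadaachddhbefaadcc'
  #7 SA[7]=19  'befaadcc'
  #8 SA[8]=5  'bfceeadaachddhbefaadcc'
  #9 SA[9]=26  'c'
  #10 SA[10]=25  'cc'
  #11 SA[11]=7  'ceeadaachddhbefaadcc'
  #12 SA[12]=14  'chddhbefaadcc'
  #13 SA[13]=11  'daachddhbefaadcc'
  #14 SA[14]=24  'dcc'
  #15 SA[15]=16  'ddhbefaadcc'
  #16 SA[16]=17  'dhbefaadcc'
  #17 SA[17]=3  'eabfceeadaachddhbefaadcc'
  #18 SA[18]=9  'eadaachddhbefaadcc'
  #19 SA[19]=8  'eeadaachddhbefaadcc'
  #20 SA[20]=20  'efaadcc'
  #21 SA[21]=21  'faadcc'
  #22 SA[22]=6  'fceeadaachddhbefaadcc'
  #23 SA[23]=0  'fgaeabfceeadaachddhbefaadcc'
  #24 SA[24]=1  'gaeabfceeadaachddhbefaadcc'
  #25 SA[25]=18  'hbefaadcc'
  #26 SA[26]=15  'hddhbefaadcc'

SA = [12, 22, 4, 13, 10, 23, 2, 19, 5, 26, 25, 7, 14, 11, 24, 16, 17, 3, 9, 8, 20, 21, 6, 0, 1, 18, 15]
[i] adj suffixes → lcp
  [1] 12/22 → 2 ('aa')
  [2] 22/4 → 1 ('a')
  [3] 4/13 → 1 ('a')
  [4] 13/10 → 1 ('a')
  [5] 10/23 → 2 ('ad')
  [6] 23/2 → 1 ('a')
  [7] 2/19 → 0 ('')
  [8] 19/5 → 1 ('b')
  [9] 5/26 → 0 ('')
  [10] 26/25 → 1 ('c')
  [11] 25/7 → 1 ('c')
  [12] 7/14 → 1 ('c')
  [13] 14/11 → 0 ('')
  [14] 11/24 → 1 ('d')
  [15] 24/16 → 1 ('d')
  [16] 16/17 → 1 ('d')
  [17] 17/3 → 0 ('')
  [18] 3/9 → 2 ('ea')
  [19] 9/8 → 1 ('e')
  [20] 8/20 → 1 ('e')
  [21] 20/21 → 0 ('')
  [22] 21/6 → 1 ('f')
  [23] 6/0 → 1 ('f')
  [24] 0/1 → 0 ('')
  [25] 1/18 → 0 ('')
  [26] 18/15 → 1 ('h')

n(n+1)/2 = 27·28/2 = 378
Σ LCP = 0 + 2 + 1 + 1 + 1 + 2 + 1 + 0 + 1 + 0 + 1 + 1 + 1 + 0 + 1 + 1 + 1 + 0 + 2 + 1 + 1 + 0 + 1 + 1 + 0 + 0 + 1 = 22
distinct = 378 − 22 = 356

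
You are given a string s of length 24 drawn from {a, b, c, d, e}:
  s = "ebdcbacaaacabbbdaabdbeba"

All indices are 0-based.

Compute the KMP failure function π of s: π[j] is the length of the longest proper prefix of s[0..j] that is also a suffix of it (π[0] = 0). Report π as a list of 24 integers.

π[0] = 0
j=1 s[j]='b': π[1]=0 (border '')
j=2 s[j]='d': π[2]=0 (border '')
j=3 s[j]='c': π[3]=0 (border '')
j=4 s[j]='b': π[4]=0 (border '')
j=5 s[j]='a': π[5]=0 (border '')
j=6 s[j]='c': π[6]=0 (border '')
j=7 s[j]='a': π[7]=0 (border '')
j=8 s[j]='a': π[8]=0 (border '')
j=9 s[j]='a': π[9]=0 (border '')
j=10 s[j]='c': π[10]=0 (border '')
j=11 s[j]='a': π[11]=0 (border '')
j=12 s[j]='b': π[12]=0 (border '')
j=13 s[j]='b': π[13]=0 (border '')
j=14 s[j]='b': π[14]=0 (border '')
j=15 s[j]='d': π[15]=0 (border '')
j=16 s[j]='a': π[16]=0 (border '')
j=17 s[j]='a': π[17]=0 (border '')
j=18 s[j]='b': π[18]=0 (border '')
j=19 s[j]='d': π[19]=0 (border '')
j=20 s[j]='b': π[20]=0 (border '')
j=21 s[j]='e': π[21]=1 (border 'e')
j=22 s[j]='b': π[22]=2 (border 'eb')
j=23 s[j]='a': k: 2→0; π[23]=0 (border '')

[0, 0, 0, 0, 0, 0, 0, 0, 0, 0, 0, 0, 0, 0, 0, 0, 0, 0, 0, 0, 0, 1, 2, 0]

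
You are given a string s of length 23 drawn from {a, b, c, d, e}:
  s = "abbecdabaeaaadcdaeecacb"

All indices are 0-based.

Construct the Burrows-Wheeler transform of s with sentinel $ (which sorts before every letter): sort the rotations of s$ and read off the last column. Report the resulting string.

rank  rotation                  last
    0  $abbecdabaeaaadcdaeecacb  b
    1  aaadcdaeecacb$abbecdabae  e
    2  aadcdaeecacb$abbecdabaea  a
    3  abaeaaadcdaeecacb$abbecd  d
    4  abbecdabaeaaadcdaeecacb$  $
    5  acb$abbecdabaeaaadcdaeec  c
    6  adcdaeecacb$abbecdabaeaa  a
    7  aeaaadcdaeecacb$abbecdab  b
    8  aeecacb$abbecdabaeaaadcd  d
    9  b$abbecdabaeaaadcdaeecac  c
   10  baeaaadcdaeecacb$abbecda  a
   11  bbecdabaeaaadcdaeecacb$a  a
   12  becdabaeaaadcdaeecacb$ab  b
   13  cacb$abbecdabaeaaadcdaee  e
   14  cb$abbecdabaeaaadcdaeeca  a
   15  cdabaeaaadcdaeecacb$abbe  e
   16  cdaeecacb$abbecdabaeaaad  d
   17  dabaeaaadcdaeecacb$abbec  c
   18  daeecacb$abbecdabaeaaadc  c
   19  dcdaeecacb$abbecdabaeaaa  a
   20  eaaadcdaeecacb$abbecdaba  a
   21  ecacb$abbecdabaeaaadcdae  e
   22  ecdabaeaaadcdaeecacb$abb  b
   23  eecacb$abbecdabaeaaadcda  a

bead$cabdcaabeaedccaaeba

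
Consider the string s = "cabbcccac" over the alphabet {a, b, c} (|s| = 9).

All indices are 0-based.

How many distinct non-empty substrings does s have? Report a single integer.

37

sorted suffixes:
  #0 SA[0]=1  'abbcccac'
  #1 SA[1]=7  'ac'
  #2 SA[2]=2  'bbcccac'
  #3 SA[3]=3  'bcccac'
  #4 SA[4]=8  'c'
  #5 SA[5]=0  'cabbcccac'
  #6 SA[6]=6  'cac'
  #7 SA[7]=5  'ccac'
  #8 SA[8]=4  'cccac'

SA = [1, 7, 2, 3, 8, 0, 6, 5, 4]
i: (SA[i-1],SA[i]) lcp shared
  1: (1,7) 1 'a'
  2: (7,2) 0 ''
  3: (2,3) 1 'b'
  4: (3,8) 0 ''
  5: (8,0) 1 'c'
  6: (0,6) 2 'ca'
  7: (6,5) 1 'c'
  8: (5,4) 2 'cc'

n(n+1)/2 = 9·10/2 = 45
Σ LCP = 0 + 1 + 0 + 1 + 0 + 1 + 2 + 1 + 2 = 8
distinct = 45 − 8 = 37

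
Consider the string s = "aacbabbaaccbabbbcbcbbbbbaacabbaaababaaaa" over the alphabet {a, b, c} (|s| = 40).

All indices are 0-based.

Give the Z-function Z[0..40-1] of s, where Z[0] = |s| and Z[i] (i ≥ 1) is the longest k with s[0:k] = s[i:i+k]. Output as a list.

[40, 1, 0, 0, 1, 0, 0, 3, 1, 0, 0, 0, 1, 0, 0, 0, 0, 0, 0, 0, 0, 0, 0, 0, 3, 1, 0, 1, 0, 0, 2, 2, 1, 0, 1, 0, 2, 2, 2, 1]

Z[0]=40
i=1: outside box; Z[1]=1 extend→box=[1,2)
i=2: outside box; Z[2]=0
i=3: outside box; Z[3]=0
i=4: outside box; Z[4]=1 extend→box=[4,5)
i=5: outside box; Z[5]=0
i=6: outside box; Z[6]=0
i=7: outside box; Z[7]=3 extend→box=[7,10)
i=8: min(r-i=2, Z[1]=1)=1; Z[8]=1
i=9: min(r-i=1, Z[2]=0)=0; Z[9]=0
i=10: outside box; Z[10]=0
i=11: outside box; Z[11]=0
i=12: outside box; Z[12]=1 extend→box=[12,13)
i=13: outside box; Z[13]=0
i=14: outside box; Z[14]=0
i=15: outside box; Z[15]=0
i=16: outside box; Z[16]=0
i=17: outside box; Z[17]=0
i=18: outside box; Z[18]=0
i=19: outside box; Z[19]=0
i=20: outside box; Z[20]=0
i=21: outside box; Z[21]=0
i=22: outside box; Z[22]=0
i=23: outside box; Z[23]=0
i=24: outside box; Z[24]=3 extend→box=[24,27)
i=25: min(r-i=2, Z[1]=1)=1; Z[25]=1
i=26: min(r-i=1, Z[2]=0)=0; Z[26]=0
i=27: outside box; Z[27]=1 extend→box=[27,28)
i=28: outside box; Z[28]=0
i=29: outside box; Z[29]=0
i=30: outside box; Z[30]=2 extend→box=[30,32)
i=31: min(r-i=1, Z[1]=1)=1; Z[31]=2 extend→box=[31,33)
i=32: min(r-i=1, Z[1]=1)=1; Z[32]=1
i=33: outside box; Z[33]=0
i=34: outside box; Z[34]=1 extend→box=[34,35)
i=35: outside box; Z[35]=0
i=36: outside box; Z[36]=2 extend→box=[36,38)
i=37: min(r-i=1, Z[1]=1)=1; Z[37]=2 extend→box=[37,39)
i=38: min(r-i=1, Z[1]=1)=1; Z[38]=2 extend→box=[38,40)
i=39: min(r-i=1, Z[1]=1)=1; Z[39]=1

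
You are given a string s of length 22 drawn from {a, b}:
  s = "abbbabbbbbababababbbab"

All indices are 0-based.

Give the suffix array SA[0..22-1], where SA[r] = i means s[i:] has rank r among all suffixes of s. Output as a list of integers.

[20, 10, 12, 14, 16, 0, 4, 21, 19, 9, 11, 13, 15, 3, 18, 8, 2, 17, 7, 1, 6, 5]

sorted suffixes:
  #0 SA[0]=20  'ab'
  #1 SA[1]=10  'ababababbbab'
  #2 SA[2]=12  'abababbbab'
  #3 SA[3]=14  'ababbbab'
  #4 SA[4]=16  'abbbab'
  #5 SA[5]=0  'abbbabbbbbababababbbab'
  #6 SA[6]=4  'abbbbbababababbbab'
  #7 SA[7]=21  'b'
  #8 SA[8]=19  'bab'
  #9 SA[9]=9  'bababababbbab'
  #10 SA[10]=11  'babababbbab'
  #11 SA[11]=13  'bababbbab'
  #12 SA[12]=15  'babbbab'
  #13 SA[13]=3  'babbbbbababababbbab'
  #14 SA[14]=18  'bbab'
  #15 SA[15]=8  'bbababababbbab'
  #16 SA[16]=2  'bbabbbbbababababbbab'
  #17 SA[17]=17  'bbbab'
  #18 SA[18]=7  'bbbababababbbab'
  #19 SA[19]=1  'bbbabbbbbababababbbab'
  #20 SA[20]=6  'bbbbababababbbab'
  #21 SA[21]=5  'bbbbbababababbbab'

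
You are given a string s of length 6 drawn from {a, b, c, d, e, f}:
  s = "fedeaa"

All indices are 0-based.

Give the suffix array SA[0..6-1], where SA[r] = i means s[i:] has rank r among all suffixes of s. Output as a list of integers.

rank | idx | suffix
   0 |   5 | a
   1 |   4 | aa
   2 |   2 | deaa
   3 |   3 | eaa
   4 |   1 | edeaa
   5 |   0 | fedeaa

[5, 4, 2, 3, 1, 0]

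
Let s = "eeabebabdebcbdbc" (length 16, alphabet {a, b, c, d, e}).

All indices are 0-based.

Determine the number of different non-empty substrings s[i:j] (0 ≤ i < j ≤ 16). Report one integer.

rank→(start, suffix):
  0 → (6, 'abdebcbdbc')
  1 → (2, 'abebabdebcbdbc')
  2 → (5, 'babdebcbdbc')
  3 → (14, 'bc')
  4 → (10, 'bcbdbc')
  5 → (12, 'bdbc')
  6 → (7, 'bdebcbdbc')
  7 → (3, 'bebabdebcbdbc')
  8 → (15, 'c')
  9 → (11, 'cbdbc')
  10 → (13, 'dbc')
  11 → (8, 'debcbdbc')
  12 → (1, 'eabebabdebcbdbc')
  13 → (4, 'ebabdebcbdbc')
  14 → (9, 'ebcbdbc')
  15 → (0, 'eeabebabdebcbdbc')

SA = [6, 2, 5, 14, 10, 12, 7, 3, 15, 11, 13, 8, 1, 4, 9, 0]
rank  pair      lcp
   1  s[6:],s[2:]  2  'ab'
   2  s[2:],s[5:]  0  ''
   3  s[5:],s[14:]  1  'b'
   4  s[14:],s[10:]  2  'bc'
   5  s[10:],s[12:]  1  'b'
   6  s[12:],s[7:]  2  'bd'
   7  s[7:],s[3:]  1  'b'
   8  s[3:],s[15:]  0  ''
   9  s[15:],s[11:]  1  'c'
  10  s[11:],s[13:]  0  ''
  11  s[13:],s[8:]  1  'd'
  12  s[8:],s[1:]  0  ''
  13  s[1:],s[4:]  1  'e'
  14  s[4:],s[9:]  2  'eb'
  15  s[9:],s[0:]  1  'e'

n(n+1)/2 = 16·17/2 = 136
Σ LCP = 0 + 2 + 0 + 1 + 2 + 1 + 2 + 1 + 0 + 1 + 0 + 1 + 0 + 1 + 2 + 1 = 15
distinct = 136 − 15 = 121

121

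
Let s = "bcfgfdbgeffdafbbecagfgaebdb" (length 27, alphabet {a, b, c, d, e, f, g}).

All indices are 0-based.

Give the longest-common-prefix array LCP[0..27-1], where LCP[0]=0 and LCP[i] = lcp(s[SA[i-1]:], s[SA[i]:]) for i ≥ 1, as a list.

rank | idx | suffix
   0 |  22 | aebdb
   1 |  12 | afbbecagfgaebdb
   2 |  18 | agfgaebdb
   3 |  26 | b
   4 |  14 | bbecagfgaebdb
   5 |   0 | bcfgfdbgeffdafbbecagfgaebdb
   6 |  24 | bdb
   7 |  15 | becagfgaebdb
   8 |   6 | bgeffdafbbecagfgaebdb
   9 |  17 | cagfgaebdb
  10 |   1 | cfgfdbgeffdafbbecagfgaebdb
  11 |  11 | dafbbecagfgaebdb
  12 |  25 | db
  13 |   5 | dbgeffdafbbecagfgaebdb
  14 |  23 | ebdb
  15 |  16 | ecagfgaebdb
  16 |   8 | effdafbbecagfgaebdb
  17 |  13 | fbbecagfgaebdb
  18 |  10 | fdafbbecagfgaebdb
  19 |   4 | fdbgeffdafbbecagfgaebdb
  20 |   9 | ffdafbbecagfgaebdb
  21 |  20 | fgaebdb
  22 |   2 | fgfdbgeffdafbbecagfgaebdb
  23 |  21 | gaebdb
  24 |   7 | geffdafbbecagfgaebdb
  25 |   3 | gfdbgeffdafbbecagfgaebdb
  26 |  19 | gfgaebdb

SA = [22, 12, 18, 26, 14, 0, 24, 15, 6, 17, 1, 11, 25, 5, 23, 16, 8, 13, 10, 4, 9, 20, 2, 21, 7, 3, 19]
i: (SA[i-1],SA[i]) lcp shared
  1: (22,12) 1 'a'
  2: (12,18) 1 'a'
  3: (18,26) 0 ''
  4: (26,14) 1 'b'
  5: (14,0) 1 'b'
  6: (0,24) 1 'b'
  7: (24,15) 1 'b'
  8: (15,6) 1 'b'
  9: (6,17) 0 ''
  10: (17,1) 1 'c'
  11: (1,11) 0 ''
  12: (11,25) 1 'd'
  13: (25,5) 2 'db'
  14: (5,23) 0 ''
  15: (23,16) 1 'e'
  16: (16,8) 1 'e'
  17: (8,13) 0 ''
  18: (13,10) 1 'f'
  19: (10,4) 2 'fd'
  20: (4,9) 1 'f'
  21: (9,20) 1 'f'
  22: (20,2) 2 'fg'
  23: (2,21) 0 ''
  24: (21,7) 1 'g'
  25: (7,3) 1 'g'
  26: (3,19) 2 'gf'

[0, 1, 1, 0, 1, 1, 1, 1, 1, 0, 1, 0, 1, 2, 0, 1, 1, 0, 1, 2, 1, 1, 2, 0, 1, 1, 2]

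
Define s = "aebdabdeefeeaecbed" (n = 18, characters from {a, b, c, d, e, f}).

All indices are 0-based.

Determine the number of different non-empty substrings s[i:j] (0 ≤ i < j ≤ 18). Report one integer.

156

rank | idx | suffix
   0 |   4 | abdeefeeaecbed
   1 |   0 | aebdabdeefeeaecbed
   2 |  12 | aecbed
   3 |   2 | bdabdeefeeaecbed
   4 |   5 | bdeefeeaecbed
   5 |  15 | bed
   6 |  14 | cbed
   7 |  17 | d
   8 |   3 | dabdeefeeaecbed
   9 |   6 | deefeeaecbed
  10 |  11 | eaecbed
  11 |   1 | ebdabdeefeeaecbed
  12 |  13 | ecbed
  13 |  16 | ed
  14 |  10 | eeaecbed
  15 |   7 | eefeeaecbed
  16 |   8 | efeeaecbed
  17 |   9 | feeaecbed

SA = [4, 0, 12, 2, 5, 15, 14, 17, 3, 6, 11, 1, 13, 16, 10, 7, 8, 9]
[i] adj suffixes → lcp
  [1] 4/0 → 1 ('a')
  [2] 0/12 → 2 ('ae')
  [3] 12/2 → 0 ('')
  [4] 2/5 → 2 ('bd')
  [5] 5/15 → 1 ('b')
  [6] 15/14 → 0 ('')
  [7] 14/17 → 0 ('')
  [8] 17/3 → 1 ('d')
  [9] 3/6 → 1 ('d')
  [10] 6/11 → 0 ('')
  [11] 11/1 → 1 ('e')
  [12] 1/13 → 1 ('e')
  [13] 13/16 → 1 ('e')
  [14] 16/10 → 1 ('e')
  [15] 10/7 → 2 ('ee')
  [16] 7/8 → 1 ('e')
  [17] 8/9 → 0 ('')

n(n+1)/2 = 18·19/2 = 171
Σ LCP = 0 + 1 + 2 + 0 + 2 + 1 + 0 + 0 + 1 + 1 + 0 + 1 + 1 + 1 + 1 + 2 + 1 + 0 = 15
distinct = 171 − 15 = 156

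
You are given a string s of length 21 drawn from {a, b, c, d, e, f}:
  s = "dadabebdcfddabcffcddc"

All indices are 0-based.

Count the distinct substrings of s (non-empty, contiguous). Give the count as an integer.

rank→(start, suffix):
  0 → (12, 'abcffcddc')
  1 → (3, 'abebdcfddabcffcddc')
  2 → (1, 'adabebdcfddabcffcddc')
  3 → (13, 'bcffcddc')
  4 → (6, 'bdcfddabcffcddc')
  5 → (4, 'bebdcfddabcffcddc')
  6 → (20, 'c')
  7 → (17, 'cddc')
  8 → (8, 'cfddabcffcddc')
  9 → (14, 'cffcddc')
  10 → (11, 'dabcffcddc')
  11 → (2, 'dabebdcfddabcffcddc')
  12 → (0, 'dadabebdcfddabcffcddc')
  13 → (19, 'dc')
  14 → (7, 'dcfddabcffcddc')
  15 → (10, 'ddabcffcddc')
  16 → (18, 'ddc')
  17 → (5, 'ebdcfddabcffcddc')
  18 → (16, 'fcddc')
  19 → (9, 'fddabcffcddc')
  20 → (15, 'ffcddc')

SA = [12, 3, 1, 13, 6, 4, 20, 17, 8, 14, 11, 2, 0, 19, 7, 10, 18, 5, 16, 9, 15]
i: (SA[i-1],SA[i]) lcp shared
  1: (12,3) 2 'ab'
  2: (3,1) 1 'a'
  3: (1,13) 0 ''
  4: (13,6) 1 'b'
  5: (6,4) 1 'b'
  6: (4,20) 0 ''
  7: (20,17) 1 'c'
  8: (17,8) 1 'c'
  9: (8,14) 2 'cf'
  10: (14,11) 0 ''
  11: (11,2) 3 'dab'
  12: (2,0) 2 'da'
  13: (0,19) 1 'd'
  14: (19,7) 2 'dc'
  15: (7,10) 1 'd'
  16: (10,18) 2 'dd'
  17: (18,5) 0 ''
  18: (5,16) 0 ''
  19: (16,9) 1 'f'
  20: (9,15) 1 'f'

n(n+1)/2 = 21·22/2 = 231
Σ LCP = 0 + 2 + 1 + 0 + 1 + 1 + 0 + 1 + 1 + 2 + 0 + 3 + 2 + 1 + 2 + 1 + 2 + 0 + 0 + 1 + 1 = 22
distinct = 231 − 22 = 209

209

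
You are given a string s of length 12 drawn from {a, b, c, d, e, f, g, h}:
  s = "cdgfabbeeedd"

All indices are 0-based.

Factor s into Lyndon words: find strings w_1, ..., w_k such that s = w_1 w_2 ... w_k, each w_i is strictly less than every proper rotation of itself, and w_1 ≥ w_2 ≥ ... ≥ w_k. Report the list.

["cdgf", "abbeeedd"]

emit factor 1: 'cdgf' (i=0, period=4)
emit factor 2: 'abbeeedd' (i=4, period=8)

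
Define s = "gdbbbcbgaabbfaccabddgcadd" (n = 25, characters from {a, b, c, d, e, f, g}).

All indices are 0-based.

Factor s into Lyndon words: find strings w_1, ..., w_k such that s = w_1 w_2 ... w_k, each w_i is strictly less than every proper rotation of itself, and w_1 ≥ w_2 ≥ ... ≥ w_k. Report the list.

emit factor 1: 'g' (i=0, period=1)
emit factor 2: 'd' (i=1, period=1)
emit factor 3: 'bbbcbg' (i=2, period=6)
emit factor 4: 'aabbfaccabddgcadd' (i=8, period=17)

["g", "d", "bbbcbg", "aabbfaccabddgcadd"]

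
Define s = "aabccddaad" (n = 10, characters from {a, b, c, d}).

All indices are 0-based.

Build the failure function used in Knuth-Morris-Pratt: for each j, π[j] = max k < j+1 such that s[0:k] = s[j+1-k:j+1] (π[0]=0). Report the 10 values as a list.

π[0] = 0
j=1 s[j]='a': π[1]=1 (border 'a')
j=2 s[j]='b': k: 1→0; π[2]=0 (border '')
j=3 s[j]='c': π[3]=0 (border '')
j=4 s[j]='c': π[4]=0 (border '')
j=5 s[j]='d': π[5]=0 (border '')
j=6 s[j]='d': π[6]=0 (border '')
j=7 s[j]='a': π[7]=1 (border 'a')
j=8 s[j]='a': π[8]=2 (border 'aa')
j=9 s[j]='d': k: 2→1→0; π[9]=0 (border '')

[0, 1, 0, 0, 0, 0, 0, 1, 2, 0]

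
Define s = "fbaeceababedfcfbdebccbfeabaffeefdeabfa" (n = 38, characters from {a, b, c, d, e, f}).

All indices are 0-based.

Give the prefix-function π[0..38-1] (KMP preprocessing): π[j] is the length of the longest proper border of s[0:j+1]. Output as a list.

[0, 0, 0, 0, 0, 0, 0, 0, 0, 0, 0, 0, 1, 0, 1, 2, 0, 0, 0, 0, 0, 0, 1, 0, 0, 0, 0, 1, 1, 0, 0, 1, 0, 0, 0, 0, 1, 0]

π[0] = 0
j=1 s[j]='b': π[1]=0 (border '')
j=2 s[j]='a': π[2]=0 (border '')
j=3 s[j]='e': π[3]=0 (border '')
j=4 s[j]='c': π[4]=0 (border '')
j=5 s[j]='e': π[5]=0 (border '')
j=6 s[j]='a': π[6]=0 (border '')
j=7 s[j]='b': π[7]=0 (border '')
j=8 s[j]='a': π[8]=0 (border '')
j=9 s[j]='b': π[9]=0 (border '')
j=10 s[j]='e': π[10]=0 (border '')
j=11 s[j]='d': π[11]=0 (border '')
j=12 s[j]='f': π[12]=1 (border 'f')
j=13 s[j]='c': k: 1→0; π[13]=0 (border '')
j=14 s[j]='f': π[14]=1 (border 'f')
j=15 s[j]='b': π[15]=2 (border 'fb')
j=16 s[j]='d': k: 2→0; π[16]=0 (border '')
j=17 s[j]='e': π[17]=0 (border '')
j=18 s[j]='b': π[18]=0 (border '')
j=19 s[j]='c': π[19]=0 (border '')
j=20 s[j]='c': π[20]=0 (border '')
j=21 s[j]='b': π[21]=0 (border '')
j=22 s[j]='f': π[22]=1 (border 'f')
j=23 s[j]='e': k: 1→0; π[23]=0 (border '')
j=24 s[j]='a': π[24]=0 (border '')
j=25 s[j]='b': π[25]=0 (border '')
j=26 s[j]='a': π[26]=0 (border '')
j=27 s[j]='f': π[27]=1 (border 'f')
j=28 s[j]='f': k: 1→0; π[28]=1 (border 'f')
j=29 s[j]='e': k: 1→0; π[29]=0 (border '')
j=30 s[j]='e': π[30]=0 (border '')
j=31 s[j]='f': π[31]=1 (border 'f')
j=32 s[j]='d': k: 1→0; π[32]=0 (border '')
j=33 s[j]='e': π[33]=0 (border '')
j=34 s[j]='a': π[34]=0 (border '')
j=35 s[j]='b': π[35]=0 (border '')
j=36 s[j]='f': π[36]=1 (border 'f')
j=37 s[j]='a': k: 1→0; π[37]=0 (border '')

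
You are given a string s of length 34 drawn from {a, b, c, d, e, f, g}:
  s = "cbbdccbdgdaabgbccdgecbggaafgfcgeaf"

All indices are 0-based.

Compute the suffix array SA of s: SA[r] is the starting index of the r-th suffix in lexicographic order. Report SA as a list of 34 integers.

[10, 24, 11, 32, 25, 1, 14, 2, 6, 12, 21, 0, 5, 20, 4, 15, 16, 29, 9, 3, 7, 17, 31, 19, 33, 28, 26, 23, 13, 8, 30, 18, 27, 22]

rank | idx | suffix
   0 |  10 | aabgbccdgecbggaafgfcgeaf
   1 |  24 | aafgfcgeaf
   2 |  11 | abgbccdgecbggaafgfcgeaf
   3 |  32 | af
   4 |  25 | afgfcgeaf
   5 |   1 | bbdccbdgdaabgbccdgecbggaafgfcgeaf
   6 |  14 | bccdgecbggaafgfcgeaf
   7 |   2 | bdccbdgdaabgbccdgecbggaafgfcgeaf
   8 |   6 | bdgdaabgbccdgecbggaafgfcgeaf
   9 |  12 | bgbccdgecbggaafgfcgeaf
  10 |  21 | bggaafgfcgeaf
  11 |   0 | cbbdccbdgdaabgbccdgecbggaafgfcgeaf
  12 |   5 | cbdgdaabgbccdgecbggaafgfcgeaf
  13 |  20 | cbggaafgfcgeaf
  14 |   4 | ccbdgdaabgbccdgecbggaafgfcgeaf
  15 |  15 | ccdgecbggaafgfcgeaf
  16 |  16 | cdgecbggaafgfcgeaf
  17 |  29 | cgeaf
  18 |   9 | daabgbccdgecbggaafgfcgeaf
  19 |   3 | dccbdgdaabgbccdgecbggaafgfcgeaf
  20 |   7 | dgdaabgbccdgecbggaafgfcgeaf
  21 |  17 | dgecbggaafgfcgeaf
  22 |  31 | eaf
  23 |  19 | ecbggaafgfcgeaf
  24 |  33 | f
  25 |  28 | fcgeaf
  26 |  26 | fgfcgeaf
  27 |  23 | gaafgfcgeaf
  28 |  13 | gbccdgecbggaafgfcgeaf
  29 |   8 | gdaabgbccdgecbggaafgfcgeaf
  30 |  30 | geaf
  31 |  18 | gecbggaafgfcgeaf
  32 |  27 | gfcgeaf
  33 |  22 | ggaafgfcgeaf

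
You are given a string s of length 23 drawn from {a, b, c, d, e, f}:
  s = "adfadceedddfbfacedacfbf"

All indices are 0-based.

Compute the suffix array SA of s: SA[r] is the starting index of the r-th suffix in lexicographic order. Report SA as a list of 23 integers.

rank→(start, suffix):
  0 → (14, 'acedacfbf')
  1 → (18, 'acfbf')
  2 → (3, 'adceedddfbfacedacfbf')
  3 → (0, 'adfadceedddfbfacedacfbf')
  4 → (21, 'bf')
  5 → (12, 'bfacedacfbf')
  6 → (15, 'cedacfbf')
  7 → (5, 'ceedddfbfacedacfbf')
  8 → (19, 'cfbf')
  9 → (17, 'dacfbf')
  10 → (4, 'dceedddfbfacedacfbf')
  11 → (8, 'dddfbfacedacfbf')
  12 → (9, 'ddfbfacedacfbf')
  13 → (1, 'dfadceedddfbfacedacfbf')
  14 → (10, 'dfbfacedacfbf')
  15 → (16, 'edacfbf')
  16 → (7, 'edddfbfacedacfbf')
  17 → (6, 'eedddfbfacedacfbf')
  18 → (22, 'f')
  19 → (13, 'facedacfbf')
  20 → (2, 'fadceedddfbfacedacfbf')
  21 → (20, 'fbf')
  22 → (11, 'fbfacedacfbf')

[14, 18, 3, 0, 21, 12, 15, 5, 19, 17, 4, 8, 9, 1, 10, 16, 7, 6, 22, 13, 2, 20, 11]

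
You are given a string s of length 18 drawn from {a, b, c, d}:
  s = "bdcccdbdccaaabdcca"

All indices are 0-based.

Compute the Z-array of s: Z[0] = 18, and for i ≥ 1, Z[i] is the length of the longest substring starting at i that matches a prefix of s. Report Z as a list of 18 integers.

Z[0]=18
i=1: i≥r, start 0; Z[1]=0
i=2: i≥r, start 0; Z[2]=0
i=3: i≥r, start 0; Z[3]=0
i=4: i≥r, start 0; Z[4]=0
i=5: i≥r, start 0; Z[5]=0
i=6: i≥r, start 0; Z[6]=4 grow→box=[6,10)
i=7: min(r-i=3, Z[1]=0)=0; Z[7]=0
i=8: min(r-i=2, Z[2]=0)=0; Z[8]=0
i=9: min(r-i=1, Z[3]=0)=0; Z[9]=0
i=10: i≥r, start 0; Z[10]=0
i=11: i≥r, start 0; Z[11]=0
i=12: i≥r, start 0; Z[12]=0
i=13: i≥r, start 0; Z[13]=4 grow→box=[13,17)
i=14: min(r-i=3, Z[1]=0)=0; Z[14]=0
i=15: min(r-i=2, Z[2]=0)=0; Z[15]=0
i=16: min(r-i=1, Z[3]=0)=0; Z[16]=0
i=17: i≥r, start 0; Z[17]=0

[18, 0, 0, 0, 0, 0, 4, 0, 0, 0, 0, 0, 0, 4, 0, 0, 0, 0]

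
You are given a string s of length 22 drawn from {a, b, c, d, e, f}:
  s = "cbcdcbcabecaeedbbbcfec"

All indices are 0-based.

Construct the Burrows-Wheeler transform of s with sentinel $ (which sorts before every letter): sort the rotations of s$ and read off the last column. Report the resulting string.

rank  rotation                 last
    0  $cbcdcbcabecaeedbbbcfec  c
    1  abecaeedbbbcfec$cbcdcbc  c
    2  aeedbbbcfec$cbcdcbcabec  c
    3  bbbcfec$cbcdcbcabecaeed  d
    4  bbcfec$cbcdcbcabecaeedb  b
    5  bcabecaeedbbbcfec$cbcdc  c
    6  bcdcbcabecaeedbbbcfec$c  c
    7  bcfec$cbcdcbcabecaeedbb  b
    8  becaeedbbbcfec$cbcdcbca  a
    9  c$cbcdcbcabecaeedbbbcfe  e
   10  cabecaeedbbbcfec$cbcdcb  b
   11  caeedbbbcfec$cbcdcbcabe  e
   12  cbcabecaeedbbbcfec$cbcd  d
   13  cbcdcbcabecaeedbbbcfec$  $
   14  cdcbcabecaeedbbbcfec$cb  b
   15  cfec$cbcdcbcabecaeedbbb  b
   16  dbbbcfec$cbcdcbcabecaee  e
   17  dcbcabecaeedbbbcfec$cbc  c
   18  ec$cbcdcbcabecaeedbbbcf  f
   19  ecaeedbbbcfec$cbcdcbcab  b
   20  edbbbcfec$cbcdcbcabecae  e
   21  eedbbbcfec$cbcdcbcabeca  a
   22  fec$cbcdcbcabecaeedbbbc  c

cccdbccbaebed$bbecfbeac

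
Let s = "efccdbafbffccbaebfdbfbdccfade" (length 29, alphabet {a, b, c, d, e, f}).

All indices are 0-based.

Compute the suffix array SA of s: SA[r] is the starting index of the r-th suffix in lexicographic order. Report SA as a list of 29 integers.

[26, 14, 6, 13, 5, 21, 19, 16, 8, 12, 11, 2, 23, 3, 24, 4, 18, 22, 27, 28, 15, 0, 25, 20, 7, 10, 1, 17, 9]

sorted suffixes:
  #0 SA[0]=26  'ade'
  #1 SA[1]=14  'aebfdbfbdccfade'
  #2 SA[2]=6  'afbffccbaebfdbfbdccfade'
  #3 SA[3]=13  'baebfdbfbdccfade'
  #4 SA[4]=5  'bafbffccbaebfdbfbdccfade'
  #5 SA[5]=21  'bdccfade'
  #6 SA[6]=19  'bfbdccfade'
  #7 SA[7]=16  'bfdbfbdccfade'
  #8 SA[8]=8  'bffccbaebfdbfbdccfade'
  #9 SA[9]=12  'cbaebfdbfbdccfade'
  #10 SA[10]=11  'ccbaebfdbfbdccfade'
  #11 SA[11]=2  'ccdbafbffccbaebfdbfbdccfade'
  #12 SA[12]=23  'ccfade'
  #13 SA[13]=3  'cdbafbffccbaebfdbfbdccfade'
  #14 SA[14]=24  'cfade'
  #15 SA[15]=4  'dbafbffccbaebfdbfbdccfade'
  #16 SA[16]=18  'dbfbdccfade'
  #17 SA[17]=22  'dccfade'
  #18 SA[18]=27  'de'
  #19 SA[19]=28  'e'
  #20 SA[20]=15  'ebfdbfbdccfade'
  #21 SA[21]=0  'efccdbafbffccbaebfdbfbdccfade'
  #22 SA[22]=25  'fade'
  #23 SA[23]=20  'fbdccfade'
  #24 SA[24]=7  'fbffccbaebfdbfbdccfade'
  #25 SA[25]=10  'fccbaebfdbfbdccfade'
  #26 SA[26]=1  'fccdbafbffccbaebfdbfbdccfade'
  #27 SA[27]=17  'fdbfbdccfade'
  #28 SA[28]=9  'ffccbaebfdbfbdccfade'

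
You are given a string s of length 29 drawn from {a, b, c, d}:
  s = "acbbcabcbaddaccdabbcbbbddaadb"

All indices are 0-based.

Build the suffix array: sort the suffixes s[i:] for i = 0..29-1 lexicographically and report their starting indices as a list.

[25, 16, 5, 0, 12, 26, 9, 28, 8, 20, 2, 17, 21, 3, 6, 18, 22, 4, 7, 19, 1, 13, 14, 24, 15, 11, 27, 23, 10]

rank | idx | suffix
   0 |  25 | aadb
   1 |  16 | abbcbbbddaadb
   2 |   5 | abcbaddaccdabbcbbbddaadb
   3 |   0 | acbbcabcbaddaccdabbcbbbddaadb
   4 |  12 | accdabbcbbbddaadb
   5 |  26 | adb
   6 |   9 | addaccdabbcbbbddaadb
   7 |  28 | b
   8 |   8 | baddaccdabbcbbbddaadb
   9 |  20 | bbbddaadb
  10 |   2 | bbcabcbaddaccdabbcbbbddaadb
  11 |  17 | bbcbbbddaadb
  12 |  21 | bbddaadb
  13 |   3 | bcabcbaddaccdabbcbbbddaadb
  14 |   6 | bcbaddaccdabbcbbbddaadb
  15 |  18 | bcbbbddaadb
  16 |  22 | bddaadb
  17 |   4 | cabcbaddaccdabbcbbbddaadb
  18 |   7 | cbaddaccdabbcbbbddaadb
  19 |  19 | cbbbddaadb
  20 |   1 | cbbcabcbaddaccdabbcbbbddaadb
  21 |  13 | ccdabbcbbbddaadb
  22 |  14 | cdabbcbbbddaadb
  23 |  24 | daadb
  24 |  15 | dabbcbbbddaadb
  25 |  11 | daccdabbcbbbddaadb
  26 |  27 | db
  27 |  23 | ddaadb
  28 |  10 | ddaccdabbcbbbddaadb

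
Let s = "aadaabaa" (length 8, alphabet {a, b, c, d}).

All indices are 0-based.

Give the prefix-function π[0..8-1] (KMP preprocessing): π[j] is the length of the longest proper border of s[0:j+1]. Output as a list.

[0, 1, 0, 1, 2, 0, 1, 2]

π[0] = 0
j=1 s[j]='a': π[1]=1 (border 'a')
j=2 s[j]='d': k: 1→0; π[2]=0 (border '')
j=3 s[j]='a': π[3]=1 (border 'a')
j=4 s[j]='a': π[4]=2 (border 'aa')
j=5 s[j]='b': k: 2→1→0; π[5]=0 (border '')
j=6 s[j]='a': π[6]=1 (border 'a')
j=7 s[j]='a': π[7]=2 (border 'aa')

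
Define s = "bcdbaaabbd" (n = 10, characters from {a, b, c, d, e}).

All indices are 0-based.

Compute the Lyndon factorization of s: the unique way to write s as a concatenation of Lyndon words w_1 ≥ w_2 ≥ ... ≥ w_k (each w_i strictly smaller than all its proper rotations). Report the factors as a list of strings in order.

["bcd", "b", "aaabbd"]

emit factor 1: 'bcd' (i=0, period=3)
emit factor 2: 'b' (i=3, period=1)
emit factor 3: 'aaabbd' (i=4, period=6)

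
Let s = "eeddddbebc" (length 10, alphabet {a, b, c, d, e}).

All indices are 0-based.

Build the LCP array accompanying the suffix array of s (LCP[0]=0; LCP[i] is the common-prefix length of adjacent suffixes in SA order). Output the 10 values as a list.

sorted suffixes:
  #0 SA[0]=8  'bc'
  #1 SA[1]=6  'bebc'
  #2 SA[2]=9  'c'
  #3 SA[3]=5  'dbebc'
  #4 SA[4]=4  'ddbebc'
  #5 SA[5]=3  'dddbebc'
  #6 SA[6]=2  'ddddbebc'
  #7 SA[7]=7  'ebc'
  #8 SA[8]=1  'eddddbebc'
  #9 SA[9]=0  'eeddddbebc'

SA = [8, 6, 9, 5, 4, 3, 2, 7, 1, 0]
rank  pair      lcp
   1  s[8:],s[6:]  1  'b'
   2  s[6:],s[9:]  0  ''
   3  s[9:],s[5:]  0  ''
   4  s[5:],s[4:]  1  'd'
   5  s[4:],s[3:]  2  'dd'
   6  s[3:],s[2:]  3  'ddd'
   7  s[2:],s[7:]  0  ''
   8  s[7:],s[1:]  1  'e'
   9  s[1:],s[0:]  1  'e'

[0, 1, 0, 0, 1, 2, 3, 0, 1, 1]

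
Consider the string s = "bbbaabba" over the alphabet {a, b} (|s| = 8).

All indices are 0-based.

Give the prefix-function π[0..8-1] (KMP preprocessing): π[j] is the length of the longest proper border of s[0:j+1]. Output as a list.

[0, 1, 2, 0, 0, 1, 2, 0]

π[0] = 0
j=1 s[j]='b': π[1]=1 (border 'b')
j=2 s[j]='b': π[2]=2 (border 'bb')
j=3 s[j]='a': k: 2→1→0; π[3]=0 (border '')
j=4 s[j]='a': π[4]=0 (border '')
j=5 s[j]='b': π[5]=1 (border 'b')
j=6 s[j]='b': π[6]=2 (border 'bb')
j=7 s[j]='a': k: 2→1→0; π[7]=0 (border '')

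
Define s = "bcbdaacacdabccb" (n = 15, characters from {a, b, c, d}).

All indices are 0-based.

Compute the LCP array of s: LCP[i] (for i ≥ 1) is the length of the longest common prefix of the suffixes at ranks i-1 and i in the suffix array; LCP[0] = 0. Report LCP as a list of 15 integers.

rank | idx | suffix
   0 |   4 | aacacdabccb
   1 |  10 | abccb
   2 |   5 | acacdabccb
   3 |   7 | acdabccb
   4 |  14 | b
   5 |   0 | bcbdaacacdabccb
   6 |  11 | bccb
   7 |   2 | bdaacacdabccb
   8 |   6 | cacdabccb
   9 |  13 | cb
  10 |   1 | cbdaacacdabccb
  11 |  12 | ccb
  12 |   8 | cdabccb
  13 |   3 | daacacdabccb
  14 |   9 | dabccb

SA = [4, 10, 5, 7, 14, 0, 11, 2, 6, 13, 1, 12, 8, 3, 9]
[i] adj suffixes → lcp
  [1] 4/10 → 1 ('a')
  [2] 10/5 → 1 ('a')
  [3] 5/7 → 2 ('ac')
  [4] 7/14 → 0 ('')
  [5] 14/0 → 1 ('b')
  [6] 0/11 → 2 ('bc')
  [7] 11/2 → 1 ('b')
  [8] 2/6 → 0 ('')
  [9] 6/13 → 1 ('c')
  [10] 13/1 → 2 ('cb')
  [11] 1/12 → 1 ('c')
  [12] 12/8 → 1 ('c')
  [13] 8/3 → 0 ('')
  [14] 3/9 → 2 ('da')

[0, 1, 1, 2, 0, 1, 2, 1, 0, 1, 2, 1, 1, 0, 2]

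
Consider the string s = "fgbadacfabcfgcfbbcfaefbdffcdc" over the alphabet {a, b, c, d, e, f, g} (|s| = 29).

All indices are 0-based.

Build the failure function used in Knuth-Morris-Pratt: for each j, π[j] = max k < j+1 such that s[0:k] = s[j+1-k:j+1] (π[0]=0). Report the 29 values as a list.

[0, 0, 0, 0, 0, 0, 0, 1, 0, 0, 0, 1, 2, 0, 1, 0, 0, 0, 1, 0, 0, 1, 0, 0, 1, 1, 0, 0, 0]

π[0] = 0
j=1 s[j]='g': π[1]=0 (border '')
j=2 s[j]='b': π[2]=0 (border '')
j=3 s[j]='a': π[3]=0 (border '')
j=4 s[j]='d': π[4]=0 (border '')
j=5 s[j]='a': π[5]=0 (border '')
j=6 s[j]='c': π[6]=0 (border '')
j=7 s[j]='f': π[7]=1 (border 'f')
j=8 s[j]='a': k: 1→0; π[8]=0 (border '')
j=9 s[j]='b': π[9]=0 (border '')
j=10 s[j]='c': π[10]=0 (border '')
j=11 s[j]='f': π[11]=1 (border 'f')
j=12 s[j]='g': π[12]=2 (border 'fg')
j=13 s[j]='c': k: 2→0; π[13]=0 (border '')
j=14 s[j]='f': π[14]=1 (border 'f')
j=15 s[j]='b': k: 1→0; π[15]=0 (border '')
j=16 s[j]='b': π[16]=0 (border '')
j=17 s[j]='c': π[17]=0 (border '')
j=18 s[j]='f': π[18]=1 (border 'f')
j=19 s[j]='a': k: 1→0; π[19]=0 (border '')
j=20 s[j]='e': π[20]=0 (border '')
j=21 s[j]='f': π[21]=1 (border 'f')
j=22 s[j]='b': k: 1→0; π[22]=0 (border '')
j=23 s[j]='d': π[23]=0 (border '')
j=24 s[j]='f': π[24]=1 (border 'f')
j=25 s[j]='f': k: 1→0; π[25]=1 (border 'f')
j=26 s[j]='c': k: 1→0; π[26]=0 (border '')
j=27 s[j]='d': π[27]=0 (border '')
j=28 s[j]='c': π[28]=0 (border '')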